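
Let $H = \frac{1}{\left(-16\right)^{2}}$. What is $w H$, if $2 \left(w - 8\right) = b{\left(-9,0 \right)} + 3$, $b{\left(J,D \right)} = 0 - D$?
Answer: $\frac{19}{512} \approx 0.037109$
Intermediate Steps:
$b{\left(J,D \right)} = - D$
$w = \frac{19}{2}$ ($w = 8 + \frac{\left(-1\right) 0 + 3}{2} = 8 + \frac{0 + 3}{2} = 8 + \frac{1}{2} \cdot 3 = 8 + \frac{3}{2} = \frac{19}{2} \approx 9.5$)
$H = \frac{1}{256} \approx 0.0039063$
$w H = \frac{19}{2} \cdot \frac{1}{256} = \frac{19}{512}$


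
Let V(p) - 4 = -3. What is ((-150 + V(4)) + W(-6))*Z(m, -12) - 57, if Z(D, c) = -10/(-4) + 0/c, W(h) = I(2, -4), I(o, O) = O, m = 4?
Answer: -879/2 ≈ -439.50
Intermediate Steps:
V(p) = 1 (V(p) = 4 - 3 = 1)
W(h) = -4
Z(D, c) = 5/2 (Z(D, c) = -10*(-1/4) + 0 = 5/2 + 0 = 5/2)
((-150 + V(4)) + W(-6))*Z(m, -12) - 57 = ((-150 + 1) - 4)*(5/2) - 57 = (-149 - 4)*(5/2) - 57 = -153*5/2 - 57 = -765/2 - 57 = -879/2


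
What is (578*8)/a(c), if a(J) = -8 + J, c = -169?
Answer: -4624/177 ≈ -26.124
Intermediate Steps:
(578*8)/a(c) = (578*8)/(-8 - 169) = 4624/(-177) = 4624*(-1/177) = -4624/177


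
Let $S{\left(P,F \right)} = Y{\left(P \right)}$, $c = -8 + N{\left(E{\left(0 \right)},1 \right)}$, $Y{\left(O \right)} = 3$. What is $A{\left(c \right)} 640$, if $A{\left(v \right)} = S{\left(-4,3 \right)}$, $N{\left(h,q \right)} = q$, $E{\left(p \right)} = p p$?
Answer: $1920$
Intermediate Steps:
$E{\left(p \right)} = p^{2}$
$c = -7$ ($c = -8 + 1 = -7$)
$S{\left(P,F \right)} = 3$
$A{\left(v \right)} = 3$
$A{\left(c \right)} 640 = 3 \cdot 640 = 1920$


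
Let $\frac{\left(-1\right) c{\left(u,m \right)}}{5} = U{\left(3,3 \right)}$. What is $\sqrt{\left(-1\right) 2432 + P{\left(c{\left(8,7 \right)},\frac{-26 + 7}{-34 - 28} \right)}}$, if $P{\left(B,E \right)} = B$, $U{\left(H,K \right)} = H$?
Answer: $i \sqrt{2447} \approx 49.467 i$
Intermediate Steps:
$c{\left(u,m \right)} = -15$ ($c{\left(u,m \right)} = \left(-5\right) 3 = -15$)
$\sqrt{\left(-1\right) 2432 + P{\left(c{\left(8,7 \right)},\frac{-26 + 7}{-34 - 28} \right)}} = \sqrt{\left(-1\right) 2432 - 15} = \sqrt{-2432 - 15} = \sqrt{-2447} = i \sqrt{2447}$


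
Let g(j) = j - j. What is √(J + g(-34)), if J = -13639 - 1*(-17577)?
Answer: √3938 ≈ 62.753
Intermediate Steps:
g(j) = 0
J = 3938 (J = -13639 + 17577 = 3938)
√(J + g(-34)) = √(3938 + 0) = √3938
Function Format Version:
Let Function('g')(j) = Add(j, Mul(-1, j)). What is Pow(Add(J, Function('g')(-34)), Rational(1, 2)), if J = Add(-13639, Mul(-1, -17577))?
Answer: Pow(3938, Rational(1, 2)) ≈ 62.753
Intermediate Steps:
Function('g')(j) = 0
J = 3938 (J = Add(-13639, 17577) = 3938)
Pow(Add(J, Function('g')(-34)), Rational(1, 2)) = Pow(Add(3938, 0), Rational(1, 2)) = Pow(3938, Rational(1, 2))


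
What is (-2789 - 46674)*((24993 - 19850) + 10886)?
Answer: -792842427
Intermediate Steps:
(-2789 - 46674)*((24993 - 19850) + 10886) = -49463*(5143 + 10886) = -49463*16029 = -792842427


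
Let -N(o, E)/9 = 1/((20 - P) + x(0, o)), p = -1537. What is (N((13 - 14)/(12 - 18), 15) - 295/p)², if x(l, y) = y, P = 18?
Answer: 6266780569/399240361 ≈ 15.697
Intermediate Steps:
N(o, E) = -9/(2 + o) (N(o, E) = -9/((20 - 1*18) + o) = -9/((20 - 18) + o) = -9/(2 + o))
(N((13 - 14)/(12 - 18), 15) - 295/p)² = (-9/(2 + (13 - 14)/(12 - 18)) - 295/(-1537))² = (-9/(2 - 1/(-6)) - 295*(-1/1537))² = (-9/(2 - 1*(-⅙)) + 295/1537)² = (-9/(2 + ⅙) + 295/1537)² = (-9/13/6 + 295/1537)² = (-9*6/13 + 295/1537)² = (-54/13 + 295/1537)² = (-79163/19981)² = 6266780569/399240361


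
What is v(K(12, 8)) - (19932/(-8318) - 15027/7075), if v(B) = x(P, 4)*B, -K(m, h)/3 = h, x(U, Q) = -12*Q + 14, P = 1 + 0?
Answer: 24143745543/29424925 ≈ 820.52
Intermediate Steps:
P = 1
x(U, Q) = 14 - 12*Q
K(m, h) = -3*h
v(B) = -34*B (v(B) = (14 - 12*4)*B = (14 - 48)*B = -34*B)
v(K(12, 8)) - (19932/(-8318) - 15027/7075) = -(-102)*8 - (19932/(-8318) - 15027/7075) = -34*(-24) - (19932*(-1/8318) - 15027*1/7075) = 816 - (-9966/4159 - 15027/7075) = 816 - 1*(-133006743/29424925) = 816 + 133006743/29424925 = 24143745543/29424925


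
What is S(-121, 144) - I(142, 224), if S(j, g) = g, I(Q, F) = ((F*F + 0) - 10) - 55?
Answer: -49967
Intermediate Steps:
I(Q, F) = -65 + F² (I(Q, F) = ((F² + 0) - 10) - 55 = (F² - 10) - 55 = (-10 + F²) - 55 = -65 + F²)
S(-121, 144) - I(142, 224) = 144 - (-65 + 224²) = 144 - (-65 + 50176) = 144 - 1*50111 = 144 - 50111 = -49967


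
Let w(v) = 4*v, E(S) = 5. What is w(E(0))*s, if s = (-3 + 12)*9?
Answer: 1620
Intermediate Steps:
s = 81 (s = 9*9 = 81)
w(E(0))*s = (4*5)*81 = 20*81 = 1620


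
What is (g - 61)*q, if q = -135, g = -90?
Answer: 20385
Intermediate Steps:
(g - 61)*q = (-90 - 61)*(-135) = -151*(-135) = 20385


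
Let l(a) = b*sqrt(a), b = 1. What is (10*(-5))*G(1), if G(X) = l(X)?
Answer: -50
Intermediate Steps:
l(a) = sqrt(a) (l(a) = 1*sqrt(a) = sqrt(a))
G(X) = sqrt(X)
(10*(-5))*G(1) = (10*(-5))*sqrt(1) = -50*1 = -50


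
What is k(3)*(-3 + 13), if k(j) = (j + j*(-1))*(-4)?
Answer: 0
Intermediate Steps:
k(j) = 0 (k(j) = (j - j)*(-4) = 0*(-4) = 0)
k(3)*(-3 + 13) = 0*(-3 + 13) = 0*10 = 0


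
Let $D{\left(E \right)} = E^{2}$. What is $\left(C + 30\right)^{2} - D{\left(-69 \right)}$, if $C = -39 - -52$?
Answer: $-2912$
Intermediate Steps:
$C = 13$ ($C = -39 + 52 = 13$)
$\left(C + 30\right)^{2} - D{\left(-69 \right)} = \left(13 + 30\right)^{2} - \left(-69\right)^{2} = 43^{2} - 4761 = 1849 - 4761 = -2912$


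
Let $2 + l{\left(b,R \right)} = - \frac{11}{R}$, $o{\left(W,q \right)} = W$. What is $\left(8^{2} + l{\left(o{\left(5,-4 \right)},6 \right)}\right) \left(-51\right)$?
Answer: $- \frac{6137}{2} \approx -3068.5$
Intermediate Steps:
$l{\left(b,R \right)} = -2 - \frac{11}{R}$
$\left(8^{2} + l{\left(o{\left(5,-4 \right)},6 \right)}\right) \left(-51\right) = \left(8^{2} - \left(2 + \frac{11}{6}\right)\right) \left(-51\right) = \left(64 - \frac{23}{6}\right) \left(-51\right) = \frac{361}{6} \left(-51\right) = - \frac{6137}{2}$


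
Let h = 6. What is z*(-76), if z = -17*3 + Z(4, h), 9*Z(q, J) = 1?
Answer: 34808/9 ≈ 3867.6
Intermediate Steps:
Z(q, J) = ⅑ (Z(q, J) = (⅑)*1 = ⅑)
z = -458/9 (z = -17*3 + ⅑ = -51 + ⅑ = -458/9 ≈ -50.889)
z*(-76) = -458/9*(-76) = 34808/9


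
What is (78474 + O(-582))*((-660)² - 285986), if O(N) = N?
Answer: 11653733688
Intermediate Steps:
(78474 + O(-582))*((-660)² - 285986) = (78474 - 582)*((-660)² - 285986) = 77892*(435600 - 285986) = 77892*149614 = 11653733688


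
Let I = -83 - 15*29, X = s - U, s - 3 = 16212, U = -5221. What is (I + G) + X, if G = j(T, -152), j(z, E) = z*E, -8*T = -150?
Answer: 18068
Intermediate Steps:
T = 75/4 (T = -⅛*(-150) = 75/4 ≈ 18.750)
s = 16215 (s = 3 + 16212 = 16215)
j(z, E) = E*z
G = -2850 (G = -152*75/4 = -2850)
X = 21436 (X = 16215 - 1*(-5221) = 16215 + 5221 = 21436)
I = -518 (I = -83 - 435 = -518)
(I + G) + X = (-518 - 2850) + 21436 = -3368 + 21436 = 18068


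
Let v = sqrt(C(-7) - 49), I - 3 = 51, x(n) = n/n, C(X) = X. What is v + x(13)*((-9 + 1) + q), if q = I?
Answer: 46 + 2*I*sqrt(14) ≈ 46.0 + 7.4833*I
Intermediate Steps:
x(n) = 1
I = 54 (I = 3 + 51 = 54)
q = 54
v = 2*I*sqrt(14) (v = sqrt(-7 - 49) = sqrt(-56) = 2*I*sqrt(14) ≈ 7.4833*I)
v + x(13)*((-9 + 1) + q) = 2*I*sqrt(14) + 1*((-9 + 1) + 54) = 2*I*sqrt(14) + 1*(-8 + 54) = 2*I*sqrt(14) + 1*46 = 2*I*sqrt(14) + 46 = 46 + 2*I*sqrt(14)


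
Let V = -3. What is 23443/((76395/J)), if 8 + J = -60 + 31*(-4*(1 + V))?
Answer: 281316/5093 ≈ 55.236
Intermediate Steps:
J = 180 (J = -8 + (-60 + 31*(-4*(1 - 3))) = -8 + (-60 + 31*(-4*(-2))) = -8 + (-60 + 31*8) = -8 + (-60 + 248) = -8 + 188 = 180)
23443/((76395/J)) = 23443/((76395/180)) = 23443/((76395*(1/180))) = 23443/(5093/12) = 23443*(12/5093) = 281316/5093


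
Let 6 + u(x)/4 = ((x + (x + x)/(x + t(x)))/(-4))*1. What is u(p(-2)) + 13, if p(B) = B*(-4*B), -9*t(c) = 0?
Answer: 3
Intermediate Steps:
t(c) = 0 (t(c) = -⅑*0 = 0)
p(B) = -4*B²
u(x) = -26 - x (u(x) = -24 + 4*(((x + (x + x)/(x + 0))/(-4))*1) = -24 + 4*(-(x + (2*x)/x)/4*1) = -24 + 4*(-(x + 2)/4*1) = -24 + 4*(-(2 + x)/4*1) = -24 + 4*((-½ - x/4)*1) = -24 + 4*(-½ - x/4) = -24 + (-2 - x) = -26 - x)
u(p(-2)) + 13 = (-26 - (-4)*(-2)²) + 13 = (-26 - (-4)*4) + 13 = (-26 - 1*(-16)) + 13 = (-26 + 16) + 13 = -10 + 13 = 3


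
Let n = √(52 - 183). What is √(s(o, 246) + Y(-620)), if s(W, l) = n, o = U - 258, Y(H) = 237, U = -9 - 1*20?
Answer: √(237 + I*√131) ≈ 15.399 + 0.37162*I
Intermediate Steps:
U = -29 (U = -9 - 20 = -29)
n = I*√131 (n = √(-131) = I*√131 ≈ 11.446*I)
o = -287 (o = -29 - 258 = -287)
s(W, l) = I*√131
√(s(o, 246) + Y(-620)) = √(I*√131 + 237) = √(237 + I*√131)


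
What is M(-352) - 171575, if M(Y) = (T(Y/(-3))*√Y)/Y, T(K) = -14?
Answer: -171575 + 7*I*√22/44 ≈ -1.7158e+5 + 0.7462*I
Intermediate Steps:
M(Y) = -14/√Y (M(Y) = (-14*√Y)/Y = -14/√Y)
M(-352) - 171575 = -(-7)*I*√22/44 - 171575 = 7*I*√22/44 - 171575 = -171575 + 7*I*√22/44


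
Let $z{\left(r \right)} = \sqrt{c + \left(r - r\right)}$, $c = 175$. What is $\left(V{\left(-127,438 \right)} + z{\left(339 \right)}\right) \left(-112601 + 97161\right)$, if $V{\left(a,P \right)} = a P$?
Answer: $858865440 - 77200 \sqrt{7} \approx 8.5866 \cdot 10^{8}$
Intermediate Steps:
$V{\left(a,P \right)} = P a$
$z{\left(r \right)} = 5 \sqrt{7}$ ($z{\left(r \right)} = \sqrt{175 + \left(r - r\right)} = \sqrt{175 + 0} = \sqrt{175} = 5 \sqrt{7}$)
$\left(V{\left(-127,438 \right)} + z{\left(339 \right)}\right) \left(-112601 + 97161\right) = \left(438 \left(-127\right) + 5 \sqrt{7}\right) \left(-112601 + 97161\right) = \left(-55626 + 5 \sqrt{7}\right) \left(-15440\right) = 858865440 - 77200 \sqrt{7}$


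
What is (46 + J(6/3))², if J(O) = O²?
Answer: 2500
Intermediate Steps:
(46 + J(6/3))² = (46 + (6/3)²)² = (46 + (6*(⅓))²)² = (46 + 2²)² = (46 + 4)² = 50² = 2500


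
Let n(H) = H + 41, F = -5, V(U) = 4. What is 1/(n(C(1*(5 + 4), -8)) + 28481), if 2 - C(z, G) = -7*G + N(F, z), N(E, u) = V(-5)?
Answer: 1/28464 ≈ 3.5132e-5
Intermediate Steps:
N(E, u) = 4
C(z, G) = -2 + 7*G (C(z, G) = 2 - (-7*G + 4) = 2 - (4 - 7*G) = 2 + (-4 + 7*G) = -2 + 7*G)
n(H) = 41 + H
1/(n(C(1*(5 + 4), -8)) + 28481) = 1/((41 + (-2 + 7*(-8))) + 28481) = 1/((41 + (-2 - 56)) + 28481) = 1/((41 - 58) + 28481) = 1/(-17 + 28481) = 1/28464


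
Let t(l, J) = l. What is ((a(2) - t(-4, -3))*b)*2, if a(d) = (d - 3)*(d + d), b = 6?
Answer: 0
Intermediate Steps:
a(d) = 2*d*(-3 + d) (a(d) = (-3 + d)*(2*d) = 2*d*(-3 + d))
((a(2) - t(-4, -3))*b)*2 = ((2*2*(-3 + 2) - 1*(-4))*6)*2 = ((2*2*(-1) + 4)*6)*2 = ((-4 + 4)*6)*2 = (0*6)*2 = 0*2 = 0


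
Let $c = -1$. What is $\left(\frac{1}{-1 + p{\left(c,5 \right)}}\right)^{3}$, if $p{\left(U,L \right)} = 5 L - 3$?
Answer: $\frac{1}{9261} \approx 0.00010798$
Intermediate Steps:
$p{\left(U,L \right)} = -3 + 5 L$
$\left(\frac{1}{-1 + p{\left(c,5 \right)}}\right)^{3} = \left(\frac{1}{-1 + \left(-3 + 5 \cdot 5\right)}\right)^{3} = \left(\frac{1}{-1 + \left(-3 + 25\right)}\right)^{3} = \left(\frac{1}{-1 + 22}\right)^{3} = \left(\frac{1}{21}\right)^{3} = \frac{1}{9261}$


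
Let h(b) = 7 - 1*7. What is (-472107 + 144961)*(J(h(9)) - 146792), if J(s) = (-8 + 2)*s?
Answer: 48022415632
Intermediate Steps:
h(b) = 0 (h(b) = 7 - 7 = 0)
J(s) = -6*s
(-472107 + 144961)*(J(h(9)) - 146792) = (-472107 + 144961)*(-6*0 - 146792) = -327146*(0 - 146792) = -327146*(-146792) = 48022415632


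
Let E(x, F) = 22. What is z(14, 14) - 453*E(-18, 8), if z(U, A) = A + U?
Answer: -9938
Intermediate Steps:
z(14, 14) - 453*E(-18, 8) = (14 + 14) - 453*22 = 28 - 9966 = -9938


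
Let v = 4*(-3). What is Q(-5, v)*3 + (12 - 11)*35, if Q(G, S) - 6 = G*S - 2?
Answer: 227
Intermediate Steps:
v = -12
Q(G, S) = 4 + G*S (Q(G, S) = 6 + (G*S - 2) = 6 + (-2 + G*S) = 4 + G*S)
Q(-5, v)*3 + (12 - 11)*35 = (4 - 5*(-12))*3 + (12 - 11)*35 = (4 + 60)*3 + 1*35 = 64*3 + 35 = 192 + 35 = 227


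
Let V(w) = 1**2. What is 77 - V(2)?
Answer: 76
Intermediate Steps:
V(w) = 1
77 - V(2) = 77 - 1*1 = 77 - 1 = 76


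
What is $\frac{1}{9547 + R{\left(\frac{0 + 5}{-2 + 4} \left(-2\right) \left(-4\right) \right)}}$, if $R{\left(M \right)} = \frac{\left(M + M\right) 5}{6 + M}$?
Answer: $\frac{13}{124211} \approx 0.00010466$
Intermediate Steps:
$R{\left(M \right)} = \frac{10 M}{6 + M}$ ($R{\left(M \right)} = \frac{2 M 5}{6 + M} = \frac{10 M}{6 + M}$)
$\frac{1}{9547 + R{\left(\frac{0 + 5}{-2 + 4} \left(-2\right) \left(-4\right) \right)}} = \frac{1}{9547 + \frac{10 \frac{0 + 5}{-2 + 4} \left(-2\right) \left(-4\right)}{6 + \frac{0 + 5}{-2 + 4} \left(-2\right) \left(-4\right)}} = \frac{1}{9547 + \frac{10 \cdot \frac{5}{2} \left(-2\right) \left(-4\right)}{6 + \frac{5}{2} \left(-2\right) \left(-4\right)}} = \frac{1}{9547 + \frac{10 \left(\left(-5\right) \left(-4\right)\right)}{6 - -20}} = \frac{1}{9547 + 10 \cdot 20 \frac{1}{6 + 20}} = \frac{1}{9547 + 10 \cdot 20 \cdot \frac{1}{26}} = \frac{1}{9547 + \frac{100}{13}} = \frac{1}{\frac{124211}{13}} = \frac{13}{124211}$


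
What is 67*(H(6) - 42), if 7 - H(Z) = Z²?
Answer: -4757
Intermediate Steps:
H(Z) = 7 - Z²
67*(H(6) - 42) = 67*((7 - 1*6²) - 42) = 67*((7 - 1*36) - 42) = 67*((7 - 36) - 42) = 67*(-29 - 42) = 67*(-71) = -4757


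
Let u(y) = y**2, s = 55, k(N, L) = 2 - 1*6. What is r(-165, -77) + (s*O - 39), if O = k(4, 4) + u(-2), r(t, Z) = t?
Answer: -204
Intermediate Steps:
k(N, L) = -4 (k(N, L) = 2 - 6 = -4)
O = 0 (O = -4 + (-2)**2 = -4 + 4 = 0)
r(-165, -77) + (s*O - 39) = -165 + (55*0 - 39) = -165 + (0 - 39) = -165 - 39 = -204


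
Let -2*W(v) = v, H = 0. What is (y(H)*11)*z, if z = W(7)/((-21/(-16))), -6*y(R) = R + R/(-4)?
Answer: 0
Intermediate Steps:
W(v) = -v/2
y(R) = -R/8 (y(R) = -(R + R/(-4))/6 = -(R + R*(-1/4))/6 = -(R - R/4)/6 = -R/8)
z = -8/3 (z = (-1/2*7)/((-21/(-16))) = -7/(2*((-21*(-1/16)))) = -7/(2*21/16) = -7/2*16/21 = -8/3 ≈ -2.6667)
(y(H)*11)*z = (-1/8*0*11)*(-8/3) = (0*11)*(-8/3) = 0*(-8/3) = 0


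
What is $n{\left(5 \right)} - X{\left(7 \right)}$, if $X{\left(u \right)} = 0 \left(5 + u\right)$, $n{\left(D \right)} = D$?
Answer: $5$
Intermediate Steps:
$X{\left(u \right)} = 0$
$n{\left(5 \right)} - X{\left(7 \right)} = 5 - 0 = 5 + 0 = 5$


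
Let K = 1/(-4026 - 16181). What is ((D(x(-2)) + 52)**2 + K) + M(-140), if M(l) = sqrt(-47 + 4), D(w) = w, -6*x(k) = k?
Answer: 498082334/181863 + I*sqrt(43) ≈ 2738.8 + 6.5574*I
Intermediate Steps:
x(k) = -k/6
K = -1/20207 (K = 1/(-20207) = -1/20207 ≈ -4.9488e-5)
M(l) = I*sqrt(43) (M(l) = sqrt(-43) = I*sqrt(43))
((D(x(-2)) + 52)**2 + K) + M(-140) = ((-1/6*(-2) + 52)**2 - 1/20207) + I*sqrt(43) = ((1/3 + 52)**2 - 1/20207) + I*sqrt(43) = ((157/3)**2 - 1/20207) + I*sqrt(43) = (24649/9 - 1/20207) + I*sqrt(43) = 498082334/181863 + I*sqrt(43)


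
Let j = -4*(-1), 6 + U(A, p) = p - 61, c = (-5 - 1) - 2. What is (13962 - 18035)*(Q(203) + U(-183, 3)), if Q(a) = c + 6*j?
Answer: 195504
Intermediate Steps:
c = -8 (c = -6 - 2 = -8)
U(A, p) = -67 + p (U(A, p) = -6 + (p - 61) = -6 + (-61 + p) = -67 + p)
j = 4
Q(a) = 16 (Q(a) = -8 + 6*4 = -8 + 24 = 16)
(13962 - 18035)*(Q(203) + U(-183, 3)) = (13962 - 18035)*(16 + (-67 + 3)) = -4073*(16 - 64) = -4073*(-48) = 195504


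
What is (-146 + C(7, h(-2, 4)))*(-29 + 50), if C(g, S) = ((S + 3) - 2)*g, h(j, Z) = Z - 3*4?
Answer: -4095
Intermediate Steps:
h(j, Z) = -12 + Z (h(j, Z) = Z - 12 = -12 + Z)
C(g, S) = g*(1 + S) (C(g, S) = ((3 + S) - 2)*g = (1 + S)*g = g*(1 + S))
(-146 + C(7, h(-2, 4)))*(-29 + 50) = (-146 + 7*(1 + (-12 + 4)))*(-29 + 50) = (-146 + 7*(1 - 8))*21 = (-146 + 7*(-7))*21 = (-146 - 49)*21 = -195*21 = -4095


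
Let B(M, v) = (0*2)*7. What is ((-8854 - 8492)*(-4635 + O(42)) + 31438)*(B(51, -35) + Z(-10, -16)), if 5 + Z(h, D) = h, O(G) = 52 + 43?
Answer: -1181734170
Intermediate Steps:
O(G) = 95
Z(h, D) = -5 + h
B(M, v) = 0 (B(M, v) = 0*7 = 0)
((-8854 - 8492)*(-4635 + O(42)) + 31438)*(B(51, -35) + Z(-10, -16)) = ((-8854 - 8492)*(-4635 + 95) + 31438)*(0 + (-5 - 10)) = (-17346*(-4540) + 31438)*(0 - 15) = (78750840 + 31438)*(-15) = 78782278*(-15) = -1181734170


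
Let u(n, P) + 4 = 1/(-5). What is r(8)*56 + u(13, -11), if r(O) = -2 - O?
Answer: -2821/5 ≈ -564.20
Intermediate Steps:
u(n, P) = -21/5 (u(n, P) = -4 + 1/(-5) = -4 - ⅕ = -21/5)
r(8)*56 + u(13, -11) = (-2 - 1*8)*56 - 21/5 = (-2 - 8)*56 - 21/5 = -10*56 - 21/5 = -560 - 21/5 = -2821/5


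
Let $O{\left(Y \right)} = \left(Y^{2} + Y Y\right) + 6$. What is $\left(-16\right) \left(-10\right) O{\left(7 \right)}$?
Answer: $16640$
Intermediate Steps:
$O{\left(Y \right)} = 6 + 2 Y^{2}$ ($O{\left(Y \right)} = \left(Y^{2} + Y^{2}\right) + 6 = 2 Y^{2} + 6 = 6 + 2 Y^{2}$)
$\left(-16\right) \left(-10\right) O{\left(7 \right)} = \left(-16\right) \left(-10\right) \left(6 + 2 \cdot 7^{2}\right) = 160 \left(6 + 2 \cdot 49\right) = 160 \left(6 + 98\right) = 160 \cdot 104 = 16640$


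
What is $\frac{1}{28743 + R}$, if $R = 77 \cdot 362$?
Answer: $\frac{1}{56617} \approx 1.7663 \cdot 10^{-5}$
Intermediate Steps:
$R = 27874$
$\frac{1}{28743 + R} = \frac{1}{28743 + 27874} = \frac{1}{56617}$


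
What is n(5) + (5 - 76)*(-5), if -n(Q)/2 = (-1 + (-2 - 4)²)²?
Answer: -2095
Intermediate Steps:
n(Q) = -2450 (n(Q) = -2*(-1 + (-2 - 4)²)² = -2*(-1 + (-6)²)² = -2*(-1 + 36)² = -2*35² = -2*1225 = -2450)
n(5) + (5 - 76)*(-5) = -2450 + (5 - 76)*(-5) = -2450 - 71*(-5) = -2450 + 355 = -2095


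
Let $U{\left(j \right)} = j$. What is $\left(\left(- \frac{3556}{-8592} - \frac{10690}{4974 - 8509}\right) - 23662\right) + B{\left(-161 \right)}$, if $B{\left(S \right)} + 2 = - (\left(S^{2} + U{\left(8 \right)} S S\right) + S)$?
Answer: $- \frac{389968354765}{1518636} \approx -2.5679 \cdot 10^{5}$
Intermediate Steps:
$B{\left(S \right)} = -2 - S - 9 S^{2}$ ($B{\left(S \right)} = -2 - \left(\left(S^{2} + 8 S S\right) + S\right) = -2 - \left(\left(S^{2} + 8 S^{2}\right) + S\right) = -2 - \left(9 S^{2} + S\right) = -2 - \left(S + 9 S^{2}\right) = -2 - S - 9 S^{2}$)
$\left(\left(- \frac{3556}{-8592} - \frac{10690}{4974 - 8509}\right) - 23662\right) + B{\left(-161 \right)} = \left(\left(- \frac{3556}{-8592} - \frac{10690}{4974 - 8509}\right) - 23662\right) - \left(-159 + 233289\right) = \left(\left(\left(-3556\right) \left(- \frac{1}{8592}\right) - \frac{10690}{-3535}\right) - 23662\right) - 233130 = \left(\left(\frac{889}{2148} - - \frac{2138}{707}\right) - 23662\right) - 233130 = \left(\left(\frac{889}{2148} + \frac{2138}{707}\right) - 23662\right) - 233130 = \left(\frac{5220947}{1518636} - 23662\right) - 233130 = - \frac{35928744085}{1518636} - 233130 = - \frac{389968354765}{1518636}$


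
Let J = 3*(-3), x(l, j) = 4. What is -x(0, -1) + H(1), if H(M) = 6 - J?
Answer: 11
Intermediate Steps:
J = -9
H(M) = 15 (H(M) = 6 - 1*(-9) = 6 + 9 = 15)
-x(0, -1) + H(1) = -1*4 + 15 = -4 + 15 = 11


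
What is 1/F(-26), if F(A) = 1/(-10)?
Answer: -10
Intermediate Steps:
F(A) = -⅒
1/F(-26) = 1/(-⅒) = -10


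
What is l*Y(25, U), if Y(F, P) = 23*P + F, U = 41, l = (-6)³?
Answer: -209088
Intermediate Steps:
l = -216
Y(F, P) = F + 23*P
l*Y(25, U) = -216*(25 + 23*41) = -216*(25 + 943) = -216*968 = -209088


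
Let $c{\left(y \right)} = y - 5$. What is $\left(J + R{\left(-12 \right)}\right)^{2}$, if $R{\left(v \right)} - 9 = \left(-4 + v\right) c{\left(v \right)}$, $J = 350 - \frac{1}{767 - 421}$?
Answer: $\frac{47665805625}{119716} \approx 3.9816 \cdot 10^{5}$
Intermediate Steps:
$c{\left(y \right)} = -5 + y$
$J = \frac{121099}{346}$ ($J = 350 - \frac{1}{346} = \frac{121099}{346} \approx 350.0$)
$R{\left(v \right)} = 9 + \left(-5 + v\right) \left(-4 + v\right)$ ($R{\left(v \right)} = 9 + \left(-4 + v\right) \left(-5 + v\right) = 9 + \left(-5 + v\right) \left(-4 + v\right)$)
$\left(J + R{\left(-12 \right)}\right)^{2} = \left(\frac{121099}{346} + \left(29 + \left(-12\right)^{2} - -108\right)\right)^{2} = \left(\frac{121099}{346} + \left(29 + 144 + 108\right)\right)^{2} = \left(\frac{121099}{346} + 281\right)^{2} = \left(\frac{218325}{346}\right)^{2} = \frac{47665805625}{119716}$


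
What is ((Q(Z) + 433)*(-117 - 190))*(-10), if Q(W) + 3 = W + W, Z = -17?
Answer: 1215720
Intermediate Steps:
Q(W) = -3 + 2*W (Q(W) = -3 + (W + W) = -3 + 2*W)
((Q(Z) + 433)*(-117 - 190))*(-10) = (((-3 + 2*(-17)) + 433)*(-117 - 190))*(-10) = (((-3 - 34) + 433)*(-307))*(-10) = ((-37 + 433)*(-307))*(-10) = (396*(-307))*(-10) = -121572*(-10) = 1215720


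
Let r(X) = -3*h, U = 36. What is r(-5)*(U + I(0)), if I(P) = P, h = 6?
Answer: -648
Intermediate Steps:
r(X) = -18 (r(X) = -3*6 = -18)
r(-5)*(U + I(0)) = -18*(36 + 0) = -18*36 = -648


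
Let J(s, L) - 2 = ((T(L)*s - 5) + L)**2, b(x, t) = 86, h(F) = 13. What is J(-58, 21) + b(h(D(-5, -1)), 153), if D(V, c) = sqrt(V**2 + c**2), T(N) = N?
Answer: 1444892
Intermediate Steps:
J(s, L) = 2 + (-5 + L + L*s)**2 (J(s, L) = 2 + ((L*s - 5) + L)**2 = 2 + ((-5 + L*s) + L)**2 = 2 + (-5 + L + L*s)**2)
J(-58, 21) + b(h(D(-5, -1)), 153) = (2 + (-5 + 21 + 21*(-58))**2) + 86 = (2 + (-5 + 21 - 1218)**2) + 86 = (2 + (-1202)**2) + 86 = (2 + 1444804) + 86 = 1444806 + 86 = 1444892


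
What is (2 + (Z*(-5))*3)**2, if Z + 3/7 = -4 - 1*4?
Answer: 808201/49 ≈ 16494.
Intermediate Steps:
Z = -59/7 (Z = -3/7 + (-4 - 1*4) = -3/7 + (-4 - 4) = -3/7 - 8 = -59/7 ≈ -8.4286)
(2 + (Z*(-5))*3)**2 = (2 - 59/7*(-5)*3)**2 = (2 + (295/7)*3)**2 = (2 + 885/7)**2 = (899/7)**2 = 808201/49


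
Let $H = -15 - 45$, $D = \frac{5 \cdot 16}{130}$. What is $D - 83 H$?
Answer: $\frac{64748}{13} \approx 4980.6$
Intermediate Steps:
$D = \frac{8}{13}$ ($D = 80 \cdot \frac{1}{130} = \frac{8}{13} \approx 0.61539$)
$H = -60$
$D - 83 H = \frac{8}{13} - -4980 = \frac{8}{13} + 4980 = \frac{64748}{13}$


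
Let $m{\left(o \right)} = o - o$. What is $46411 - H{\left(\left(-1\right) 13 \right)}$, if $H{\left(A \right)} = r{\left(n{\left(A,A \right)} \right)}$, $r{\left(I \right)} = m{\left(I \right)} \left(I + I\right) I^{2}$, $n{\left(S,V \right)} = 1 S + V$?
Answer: $46411$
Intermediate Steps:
$m{\left(o \right)} = 0$
$n{\left(S,V \right)} = S + V$
$r{\left(I \right)} = 0$ ($r{\left(I \right)} = 0 \left(I + I\right) I^{2} = 0 \cdot 2 I I^{2} = 0 I^{2} = 0$)
$H{\left(A \right)} = 0$
$46411 - H{\left(\left(-1\right) 13 \right)} = 46411 - 0 = 46411 + 0 = 46411$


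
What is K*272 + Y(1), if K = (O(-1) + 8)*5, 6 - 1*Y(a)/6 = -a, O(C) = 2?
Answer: 13642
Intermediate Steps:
Y(a) = 36 + 6*a (Y(a) = 36 - (-6)*a = 36 + 6*a)
K = 50 (K = (2 + 8)*5 = 10*5 = 50)
K*272 + Y(1) = 50*272 + (36 + 6*1) = 13600 + (36 + 6) = 13600 + 42 = 13642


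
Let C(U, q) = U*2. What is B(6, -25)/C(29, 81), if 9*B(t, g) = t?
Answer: 1/87 ≈ 0.011494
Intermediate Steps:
C(U, q) = 2*U
B(t, g) = t/9
B(6, -25)/C(29, 81) = ((⅑)*6)/((2*29)) = (⅔)/58 = (⅔)*(1/58) = 1/87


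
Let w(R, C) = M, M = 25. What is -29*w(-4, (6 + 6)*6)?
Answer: -725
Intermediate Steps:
w(R, C) = 25
-29*w(-4, (6 + 6)*6) = -29*25 = -725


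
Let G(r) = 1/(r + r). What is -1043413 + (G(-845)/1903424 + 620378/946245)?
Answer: -635201930588728996033/608773639693440 ≈ -1.0434e+6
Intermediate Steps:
G(r) = 1/(2*r)
-1043413 + (G(-845)/1903424 + 620378/946245) = -1043413 + (((½)/(-845))/1903424 + 620378/946245) = -1043413 + (((½)*(-1/845))*(1/1903424) + 620378*(1/946245)) = -1043413 + (-1/1690*1/1903424 + 620378/946245) = -1043413 + (-1/3216786560 + 620378/946245) = -1043413 + 399124722314687/608773639693440 = -635201930588728996033/608773639693440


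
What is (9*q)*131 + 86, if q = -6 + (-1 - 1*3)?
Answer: -11704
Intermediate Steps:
q = -10 (q = -6 + (-1 - 3) = -6 - 4 = -10)
(9*q)*131 + 86 = (9*(-10))*131 + 86 = -90*131 + 86 = -11790 + 86 = -11704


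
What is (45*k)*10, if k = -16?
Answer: -7200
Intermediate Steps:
(45*k)*10 = (45*(-16))*10 = -720*10 = -7200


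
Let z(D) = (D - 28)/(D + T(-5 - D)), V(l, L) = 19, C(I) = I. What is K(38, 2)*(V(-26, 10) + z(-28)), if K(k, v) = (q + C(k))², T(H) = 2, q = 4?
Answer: 485100/13 ≈ 37315.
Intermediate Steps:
K(k, v) = (4 + k)²
z(D) = (-28 + D)/(2 + D) (z(D) = (D - 28)/(D + 2) = (-28 + D)/(2 + D))
K(38, 2)*(V(-26, 10) + z(-28)) = (4 + 38)²*(19 + (-28 - 28)/(2 - 28)) = 42²*(19 - 56/(-26)) = 1764*(19 - 1/26*(-56)) = 1764*(19 + 28/13) = 1764*(275/13) = 485100/13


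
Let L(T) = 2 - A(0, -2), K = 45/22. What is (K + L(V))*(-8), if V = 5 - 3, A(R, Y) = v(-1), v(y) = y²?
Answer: -268/11 ≈ -24.364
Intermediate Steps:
A(R, Y) = 1 (A(R, Y) = (-1)² = 1)
V = 2
K = 45/22 (K = 45*(1/22) = 45/22 ≈ 2.0455)
L(T) = 1 (L(T) = 2 - 1*1 = 2 - 1 = 1)
(K + L(V))*(-8) = (45/22 + 1)*(-8) = (67/22)*(-8) = -268/11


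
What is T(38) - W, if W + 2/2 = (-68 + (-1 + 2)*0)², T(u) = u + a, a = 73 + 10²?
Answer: -4412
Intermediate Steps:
a = 173 (a = 73 + 100 = 173)
T(u) = 173 + u (T(u) = u + 173 = 173 + u)
W = 4623 (W = -1 + (-68 + (-1 + 2)*0)² = -1 + (-68 + 1*0)² = -1 + (-68 + 0)² = -1 + (-68)² = -1 + 4624 = 4623)
T(38) - W = (173 + 38) - 1*4623 = 211 - 4623 = -4412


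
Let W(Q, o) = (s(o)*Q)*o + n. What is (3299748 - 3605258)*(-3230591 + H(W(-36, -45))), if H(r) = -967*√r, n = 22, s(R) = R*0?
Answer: 986977856410 + 295428170*√22 ≈ 9.8836e+11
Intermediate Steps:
s(R) = 0
W(Q, o) = 22 (W(Q, o) = (0*Q)*o + 22 = 0*o + 22 = 0 + 22 = 22)
(3299748 - 3605258)*(-3230591 + H(W(-36, -45))) = (3299748 - 3605258)*(-3230591 - 967*√22) = -305510*(-3230591 - 967*√22) = 986977856410 + 295428170*√22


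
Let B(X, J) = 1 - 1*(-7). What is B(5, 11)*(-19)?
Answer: -152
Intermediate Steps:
B(X, J) = 8 (B(X, J) = 1 + 7 = 8)
B(5, 11)*(-19) = 8*(-19) = -152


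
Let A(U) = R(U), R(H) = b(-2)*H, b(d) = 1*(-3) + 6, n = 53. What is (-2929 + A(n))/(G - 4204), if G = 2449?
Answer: 554/351 ≈ 1.5783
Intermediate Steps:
b(d) = 3 (b(d) = -3 + 6 = 3)
R(H) = 3*H
A(U) = 3*U
(-2929 + A(n))/(G - 4204) = (-2929 + 3*53)/(2449 - 4204) = (-2929 + 159)/(-1755) = -2770*(-1/1755) = 554/351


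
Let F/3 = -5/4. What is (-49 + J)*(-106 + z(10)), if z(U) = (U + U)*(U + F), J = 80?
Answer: 589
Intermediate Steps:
F = -15/4 (F = 3*(-5/4) = -15/4 ≈ -3.7500)
z(U) = 2*U*(-15/4 + U) (z(U) = (U + U)*(U - 15/4) = (2*U)*(-15/4 + U) = 2*U*(-15/4 + U))
(-49 + J)*(-106 + z(10)) = (-49 + 80)*(-106 + (½)*10*(-15 + 4*10)) = 31*(-106 + (½)*10*(-15 + 40)) = 31*(-106 + (½)*10*25) = 31*(-106 + 125) = 31*19 = 589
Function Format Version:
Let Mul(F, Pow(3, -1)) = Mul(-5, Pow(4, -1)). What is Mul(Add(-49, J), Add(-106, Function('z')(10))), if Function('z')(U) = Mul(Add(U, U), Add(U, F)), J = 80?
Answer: 589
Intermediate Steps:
F = Rational(-15, 4) (F = Mul(3, Mul(-5, Pow(4, -1))) = Mul(3, Mul(-5, Rational(1, 4))) = Mul(3, Rational(-5, 4)) = Rational(-15, 4) ≈ -3.7500)
Function('z')(U) = Mul(2, U, Add(Rational(-15, 4), U)) (Function('z')(U) = Mul(Add(U, U), Add(U, Rational(-15, 4))) = Mul(Mul(2, U), Add(Rational(-15, 4), U)) = Mul(2, U, Add(Rational(-15, 4), U)))
Mul(Add(-49, J), Add(-106, Function('z')(10))) = Mul(Add(-49, 80), Add(-106, Mul(Rational(1, 2), 10, Add(-15, Mul(4, 10))))) = Mul(31, Add(-106, Mul(Rational(1, 2), 10, Add(-15, 40)))) = Mul(31, Add(-106, Mul(Rational(1, 2), 10, 25))) = Mul(31, Add(-106, 125)) = Mul(31, 19) = 589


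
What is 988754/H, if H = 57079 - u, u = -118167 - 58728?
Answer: 38029/8999 ≈ 4.2259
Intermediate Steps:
u = -176895
H = 233974 (H = 57079 - 1*(-176895) = 57079 + 176895 = 233974)
988754/H = 988754/233974 = 988754*(1/233974) = 38029/8999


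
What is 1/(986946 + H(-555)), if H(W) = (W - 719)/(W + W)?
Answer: 555/547755667 ≈ 1.0132e-6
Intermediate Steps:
H(W) = (-719 + W)/(2*W) (H(W) = (-719 + W)/((2*W)) = (-719 + W)*(1/(2*W)) = (-719 + W)/(2*W))
1/(986946 + H(-555)) = 1/(986946 + (1/2)*(-719 - 555)/(-555)) = 1/(986946 + (1/2)*(-1/555)*(-1274)) = 1/(986946 + 637/555) = 1/(547755667/555) = 555/547755667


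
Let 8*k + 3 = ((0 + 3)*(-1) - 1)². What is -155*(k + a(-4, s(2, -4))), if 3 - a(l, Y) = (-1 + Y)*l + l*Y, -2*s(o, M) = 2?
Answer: 9145/8 ≈ 1143.1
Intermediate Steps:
s(o, M) = -1 (s(o, M) = -½*2 = -1)
a(l, Y) = 3 - Y*l - l*(-1 + Y) (a(l, Y) = 3 - ((-1 + Y)*l + l*Y) = 3 - (l*(-1 + Y) + Y*l) = 3 - (Y*l + l*(-1 + Y)) = 3 + (-Y*l - l*(-1 + Y)) = 3 - Y*l - l*(-1 + Y))
k = 13/8 (k = -3/8 + ((0 + 3)*(-1) - 1)²/8 = -3/8 + (3*(-1) - 1)²/8 = -3/8 + (-3 - 1)²/8 = -3/8 + (⅛)*(-4)² = -3/8 + (⅛)*16 = -3/8 + 2 = 13/8 ≈ 1.6250)
-155*(k + a(-4, s(2, -4))) = -155*(13/8 + (3 - 4 - 2*(-1)*(-4))) = -155*(13/8 + (3 - 4 - 8)) = -155*(13/8 - 9) = -155*(-59/8) = 9145/8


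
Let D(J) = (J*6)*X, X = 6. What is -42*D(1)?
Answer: -1512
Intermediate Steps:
D(J) = 36*J (D(J) = (J*6)*6 = (6*J)*6 = 36*J)
-42*D(1) = -1512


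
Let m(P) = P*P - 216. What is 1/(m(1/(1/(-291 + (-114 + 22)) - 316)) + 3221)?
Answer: 14648018841/44017296763894 ≈ 0.00033278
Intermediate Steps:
m(P) = -216 + P² (m(P) = P² - 216 = -216 + P²)
1/(m(1/(1/(-291 + (-114 + 22)) - 316)) + 3221) = 1/((-216 + (1/(1/(-291 + (-114 + 22)) - 316))²) + 3221) = 1/((-216 + (1/(1/(-291 - 92) - 316))²) + 3221) = 1/((-216 + (1/(1/(-383) - 316))²) + 3221) = 1/((-216 + (1/(-1/383 - 316))²) + 3221) = 1/((-216 + (1/(-121029/383))²) + 3221) = 1/((-216 + (-383/121029)²) + 3221) = 1/((-216 + 146689/14648018841) + 3221) = 1/(-3163971922967/14648018841 + 3221) = 1/(44017296763894/14648018841) = 14648018841/44017296763894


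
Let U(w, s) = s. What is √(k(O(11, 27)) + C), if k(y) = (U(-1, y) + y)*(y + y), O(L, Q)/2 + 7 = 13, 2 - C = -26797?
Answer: 5*√1095 ≈ 165.45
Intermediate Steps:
C = 26799 (C = 2 - 1*(-26797) = 2 + 26797 = 26799)
O(L, Q) = 12 (O(L, Q) = -14 + 2*13 = -14 + 26 = 12)
k(y) = 4*y² (k(y) = (y + y)*(y + y) = (2*y)*(2*y) = 4*y²)
√(k(O(11, 27)) + C) = √(4*12² + 26799) = √(4*144 + 26799) = √(576 + 26799) = √27375 = 5*√1095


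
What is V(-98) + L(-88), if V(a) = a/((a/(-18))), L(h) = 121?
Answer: 103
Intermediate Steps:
V(a) = -18 (V(a) = a/((a*(-1/18))) = a/((-a/18)) = a*(-18/a) = -18)
V(-98) + L(-88) = -18 + 121 = 103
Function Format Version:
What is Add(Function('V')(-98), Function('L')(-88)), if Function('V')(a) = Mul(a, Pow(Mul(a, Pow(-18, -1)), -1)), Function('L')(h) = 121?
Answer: 103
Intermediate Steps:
Function('V')(a) = -18 (Function('V')(a) = Mul(a, Pow(Mul(a, Rational(-1, 18)), -1)) = Mul(a, Pow(Mul(Rational(-1, 18), a), -1)) = Mul(a, Mul(-18, Pow(a, -1))) = -18)
Add(Function('V')(-98), Function('L')(-88)) = Add(-18, 121) = 103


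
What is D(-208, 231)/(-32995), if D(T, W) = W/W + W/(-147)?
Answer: 4/230965 ≈ 1.7319e-5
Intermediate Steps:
D(T, W) = 1 - W/147 (D(T, W) = 1 + W*(-1/147) = 1 - W/147)
D(-208, 231)/(-32995) = (1 - 1/147*231)/(-32995) = (1 - 11/7)*(-1/32995) = -4/7*(-1/32995) = 4/230965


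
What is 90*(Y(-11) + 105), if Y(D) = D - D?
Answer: 9450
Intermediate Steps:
Y(D) = 0
90*(Y(-11) + 105) = 90*(0 + 105) = 90*105 = 9450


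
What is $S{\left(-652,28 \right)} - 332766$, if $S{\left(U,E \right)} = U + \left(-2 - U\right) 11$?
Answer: $-326268$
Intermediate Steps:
$S{\left(U,E \right)} = -22 - 10 U$ ($S{\left(U,E \right)} = U - \left(22 + 11 U\right) = -22 - 10 U$)
$S{\left(-652,28 \right)} - 332766 = \left(-22 - -6520\right) - 332766 = \left(-22 + 6520\right) - 332766 = 6498 - 332766 = -326268$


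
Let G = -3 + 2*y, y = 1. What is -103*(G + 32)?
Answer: -3193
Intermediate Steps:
G = -1 (G = -3 + 2*1 = -3 + 2 = -1)
-103*(G + 32) = -103*(-1 + 32) = -103*31 = -3193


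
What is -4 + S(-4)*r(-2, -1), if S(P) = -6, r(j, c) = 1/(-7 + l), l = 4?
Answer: -2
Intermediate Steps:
r(j, c) = -⅓ (r(j, c) = 1/(-7 + 4) = 1/(-3) = -⅓)
-4 + S(-4)*r(-2, -1) = -4 - 6*(-⅓) = -4 + 2 = -2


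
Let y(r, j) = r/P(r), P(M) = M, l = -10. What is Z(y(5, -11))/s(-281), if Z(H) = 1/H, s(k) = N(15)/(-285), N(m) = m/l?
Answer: 190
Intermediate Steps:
y(r, j) = 1 (y(r, j) = r/r = 1)
N(m) = -m/10 (N(m) = m/(-10) = m*(-⅒) = -m/10)
s(k) = 1/190 (s(k) = -⅒*15/(-285) = -3/2*(-1/285) = 1/190)
Z(y(5, -11))/s(-281) = 1/(1*(1/190)) = 1*190 = 190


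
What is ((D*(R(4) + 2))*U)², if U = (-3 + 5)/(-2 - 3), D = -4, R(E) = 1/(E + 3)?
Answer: 576/49 ≈ 11.755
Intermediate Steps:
R(E) = 1/(3 + E)
U = -⅖ (U = 2/(-5) = 2*(-⅕) = -⅖ ≈ -0.40000)
((D*(R(4) + 2))*U)² = (-4*(1/(3 + 4) + 2)*(-⅖))² = (-4*(1/7 + 2)*(-⅖))² = (-4*(⅐ + 2)*(-⅖))² = (-4*15/7*(-⅖))² = (-60/7*(-⅖))² = (24/7)² = 576/49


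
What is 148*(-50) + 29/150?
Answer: -1109971/150 ≈ -7399.8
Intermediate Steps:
148*(-50) + 29/150 = -7400 + 29*(1/150) = -7400 + 29/150 = -1109971/150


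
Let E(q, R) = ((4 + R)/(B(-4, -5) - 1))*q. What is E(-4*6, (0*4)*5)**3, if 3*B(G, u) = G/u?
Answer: 2985984000/1331 ≈ 2.2434e+6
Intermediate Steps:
B(G, u) = G/(3*u) (B(G, u) = (G/u)/3 = G/(3*u))
E(q, R) = q*(-60/11 - 15*R/11) (E(q, R) = ((4 + R)/((1/3)*(-4)/(-5) - 1))*q = ((4 + R)/((1/3)*(-4)*(-1/5) - 1))*q = ((4 + R)/(4/15 - 1))*q = ((4 + R)/(-11/15))*q = ((4 + R)*(-15/11))*q = (-60/11 - 15*R/11)*q = q*(-60/11 - 15*R/11))
E(-4*6, (0*4)*5)**3 = (-15*(-4*6)*(4 + (0*4)*5)/11)**3 = (-15*(-1*24)*(4 + 0*5)/11)**3 = (-15/11*(-24)*(4 + 0))**3 = (-15/11*(-24)*4)**3 = (1440/11)**3 = 2985984000/1331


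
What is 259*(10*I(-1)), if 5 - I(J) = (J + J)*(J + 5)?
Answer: 33670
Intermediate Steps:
I(J) = 5 - 2*J*(5 + J) (I(J) = 5 - (J + J)*(J + 5) = 5 - 2*J*(5 + J))
259*(10*I(-1)) = 259*(10*(5 - 10*(-1) - 2*(-1)²)) = 259*(10*(5 + 10 - 2*1)) = 259*(10*(5 + 10 - 2)) = 259*(10*13) = 259*130 = 33670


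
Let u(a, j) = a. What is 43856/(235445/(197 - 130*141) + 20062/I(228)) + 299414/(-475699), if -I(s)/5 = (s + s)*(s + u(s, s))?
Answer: -4014075861473666098/1189981638723473 ≈ -3373.2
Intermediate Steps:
I(s) = -20*s² (I(s) = -5*(s + s)*(s + s) = -5*2*s*2*s = -20*s²)
43856/(235445/(197 - 130*141) + 20062/I(228)) + 299414/(-475699) = 43856/(235445/(197 - 130*141) + 20062/((-20*228²))) + 299414/(-475699) = 43856/(235445/(197 - 18330) + 20062/((-20*51984))) + 299414*(-1/475699) = 43856/(235445/(-18133) + 20062/(-1039680)) - 299414/475699 = 43856/(235445*(-1/18133) + 20062*(-1/1039680)) - 299414/475699 = 43856/(-235445/18133 - 10031/519840) - 299414/475699 = 43856/(-122575620923/9426258720) - 299414/475699 = 43856*(-9426258720/122575620923) - 299414/475699 = -413398002424320/122575620923 - 299414/475699 = -4014075861473666098/1189981638723473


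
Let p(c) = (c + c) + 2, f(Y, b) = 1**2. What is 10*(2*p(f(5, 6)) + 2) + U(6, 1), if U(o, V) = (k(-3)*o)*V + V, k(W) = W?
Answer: 83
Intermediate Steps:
f(Y, b) = 1
p(c) = 2 + 2*c (p(c) = 2*c + 2 = 2 + 2*c)
U(o, V) = V - 3*V*o (U(o, V) = (-3*o)*V + V = -3*V*o + V = V - 3*V*o)
10*(2*p(f(5, 6)) + 2) + U(6, 1) = 10*(2*(2 + 2*1) + 2) + 1*(1 - 3*6) = 10*(2*(2 + 2) + 2) + 1*(1 - 18) = 10*(2*4 + 2) + 1*(-17) = 10*(8 + 2) - 17 = 10*10 - 17 = 100 - 17 = 83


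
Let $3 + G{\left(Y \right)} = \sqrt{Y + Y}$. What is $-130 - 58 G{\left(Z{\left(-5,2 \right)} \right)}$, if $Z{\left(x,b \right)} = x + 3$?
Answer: $44 - 116 i \approx 44.0 - 116.0 i$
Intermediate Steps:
$Z{\left(x,b \right)} = 3 + x$
$G{\left(Y \right)} = -3 + \sqrt{2} \sqrt{Y}$ ($G{\left(Y \right)} = -3 + \sqrt{Y + Y} = -3 + \sqrt{2 Y} = -3 + \sqrt{2} \sqrt{Y}$)
$-130 - 58 G{\left(Z{\left(-5,2 \right)} \right)} = -130 - 58 \left(-3 + \sqrt{2} \sqrt{3 - 5}\right) = -130 - 58 \left(-3 + \sqrt{2} \sqrt{-2}\right) = -130 - 58 \left(-3 + \sqrt{2} i \sqrt{2}\right) = -130 - 58 \left(-3 + 2 i\right) = -130 + \left(174 - 116 i\right) = 44 - 116 i$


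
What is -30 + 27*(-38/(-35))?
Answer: -24/35 ≈ -0.68571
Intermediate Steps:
-30 + 27*(-38/(-35)) = -30 + 27*(-38*(-1/35)) = -30 + 27*(38/35) = -30 + 1026/35 = -24/35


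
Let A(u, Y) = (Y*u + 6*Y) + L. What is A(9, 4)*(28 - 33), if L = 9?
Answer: -345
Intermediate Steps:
A(u, Y) = 9 + 6*Y + Y*u (A(u, Y) = (Y*u + 6*Y) + 9 = (6*Y + Y*u) + 9 = 9 + 6*Y + Y*u)
A(9, 4)*(28 - 33) = (9 + 6*4 + 4*9)*(28 - 33) = (9 + 24 + 36)*(-5) = 69*(-5) = -345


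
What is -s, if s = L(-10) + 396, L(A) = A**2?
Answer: -496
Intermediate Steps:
s = 496 (s = (-10)**2 + 396 = 100 + 396 = 496)
-s = -1*496 = -496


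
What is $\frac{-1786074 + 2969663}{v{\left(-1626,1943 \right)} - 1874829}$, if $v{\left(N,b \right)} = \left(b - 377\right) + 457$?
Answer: $- \frac{1183589}{1872806} \approx -0.63199$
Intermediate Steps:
$v{\left(N,b \right)} = 80 + b$ ($v{\left(N,b \right)} = \left(-377 + b\right) + 457 = 80 + b$)
$\frac{-1786074 + 2969663}{v{\left(-1626,1943 \right)} - 1874829} = \frac{-1786074 + 2969663}{\left(80 + 1943\right) - 1874829} = \frac{1183589}{2023 - 1874829} = \frac{1183589}{-1872806} = 1183589 \left(- \frac{1}{1872806}\right) = - \frac{1183589}{1872806}$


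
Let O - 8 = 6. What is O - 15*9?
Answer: -121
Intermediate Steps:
O = 14 (O = 8 + 6 = 14)
O - 15*9 = 14 - 15*9 = 14 - 135 = -121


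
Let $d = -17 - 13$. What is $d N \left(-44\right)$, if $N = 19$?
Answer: $25080$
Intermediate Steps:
$d = -30$ ($d = -17 - 13 = -30$)
$d N \left(-44\right) = \left(-30\right) 19 \left(-44\right) = \left(-570\right) \left(-44\right) = 25080$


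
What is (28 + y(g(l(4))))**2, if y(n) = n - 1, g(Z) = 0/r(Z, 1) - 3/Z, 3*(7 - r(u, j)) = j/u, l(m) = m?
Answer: 11025/16 ≈ 689.06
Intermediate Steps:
r(u, j) = 7 - j/(3*u)
g(Z) = -3/Z (g(Z) = 0/(7 - 1/3*1/Z) - 3/Z = 0/(7 - 1/(3*Z)) - 3/Z = 0 - 3/Z = -3/Z)
y(n) = -1 + n
(28 + y(g(l(4))))**2 = (28 + (-1 - 3/4))**2 = (28 - 7/4)**2 = (105/4)**2 = 11025/16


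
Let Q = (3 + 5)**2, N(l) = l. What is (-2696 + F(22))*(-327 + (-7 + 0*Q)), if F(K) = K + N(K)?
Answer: 885768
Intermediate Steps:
Q = 64 (Q = 8**2 = 64)
F(K) = 2*K (F(K) = K + K = 2*K)
(-2696 + F(22))*(-327 + (-7 + 0*Q)) = (-2696 + 2*22)*(-327 + (-7 + 0*64)) = (-2696 + 44)*(-327 + (-7 + 0)) = -2652*(-327 - 7) = -2652*(-334) = 885768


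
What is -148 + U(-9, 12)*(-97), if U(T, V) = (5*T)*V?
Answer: 52232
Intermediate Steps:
U(T, V) = 5*T*V
-148 + U(-9, 12)*(-97) = -148 + (5*(-9)*12)*(-97) = -148 - 540*(-97) = -148 + 52380 = 52232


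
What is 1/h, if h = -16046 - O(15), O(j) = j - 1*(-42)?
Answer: -1/16103 ≈ -6.2100e-5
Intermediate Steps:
O(j) = 42 + j (O(j) = j + 42 = 42 + j)
h = -16103 (h = -16046 - (42 + 15) = -16046 - 1*57 = -16046 - 57 = -16103)
1/h = 1/(-16103) = -1/16103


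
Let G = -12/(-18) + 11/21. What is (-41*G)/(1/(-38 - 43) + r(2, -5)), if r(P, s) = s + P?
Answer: 27675/1708 ≈ 16.203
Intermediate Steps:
r(P, s) = P + s
G = 25/21 (G = -12*(-1/18) + 11*(1/21) = ⅔ + 11/21 = 25/21 ≈ 1.1905)
(-41*G)/(1/(-38 - 43) + r(2, -5)) = (-41*25/21)/(1/(-38 - 43) + (2 - 5)) = -1025/(21*(1/(-81) - 3)) = -1025/(21*(-1/81 - 3)) = -1025/(21*(-244/81)) = -1025/21*(-81/244) = 27675/1708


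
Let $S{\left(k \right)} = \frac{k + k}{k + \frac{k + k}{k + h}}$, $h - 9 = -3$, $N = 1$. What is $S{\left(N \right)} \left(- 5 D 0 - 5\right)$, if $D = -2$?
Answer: $- \frac{70}{9} \approx -7.7778$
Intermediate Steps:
$h = 6$ ($h = 9 - 3 = 6$)
$S{\left(k \right)} = \frac{2 k}{k + \frac{2 k}{6 + k}}$ ($S{\left(k \right)} = \frac{k + k}{k + \frac{k + k}{k + 6}} = \frac{2 k}{k + \frac{2 k}{6 + k}}$)
$S{\left(N \right)} \left(- 5 D 0 - 5\right) = \frac{2 \left(6 + 1\right)}{8 + 1} \left(\left(-5\right) \left(-2\right) 0 - 5\right) = 2 \cdot \frac{1}{9} \cdot 7 \left(10 \cdot 0 - 5\right) = 2 \cdot \frac{1}{9} \cdot 7 \left(0 - 5\right) = \frac{14}{9} \left(-5\right) = - \frac{70}{9}$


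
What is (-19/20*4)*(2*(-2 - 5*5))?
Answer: 1026/5 ≈ 205.20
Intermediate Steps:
(-19/20*4)*(2*(-2 - 5*5)) = (-19*1/20*4)*(2*(-2 - 25)) = (-19/20*4)*(2*(-27)) = -19/5*(-54) = 1026/5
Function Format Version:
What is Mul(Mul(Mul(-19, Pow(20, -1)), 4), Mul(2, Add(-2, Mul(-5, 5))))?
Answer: Rational(1026, 5) ≈ 205.20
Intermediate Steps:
Mul(Mul(Mul(-19, Pow(20, -1)), 4), Mul(2, Add(-2, Mul(-5, 5)))) = Mul(Mul(Mul(-19, Rational(1, 20)), 4), Mul(2, Add(-2, -25))) = Mul(Mul(Rational(-19, 20), 4), Mul(2, -27)) = Mul(Rational(-19, 5), -54) = Rational(1026, 5)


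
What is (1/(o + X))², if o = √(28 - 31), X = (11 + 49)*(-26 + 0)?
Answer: (1560 - I*√3)⁻² ≈ 4.1091e-7 + 9.125e-10*I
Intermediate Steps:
X = -1560 (X = 60*(-26) = -1560)
o = I*√3 (o = √(-3) = I*√3 ≈ 1.732*I)
(1/(o + X))² = (1/(I*√3 - 1560))² = (1/(-1560 + I*√3))² = (-1560 + I*√3)⁻²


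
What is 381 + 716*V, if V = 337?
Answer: 241673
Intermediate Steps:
381 + 716*V = 381 + 716*337 = 381 + 241292 = 241673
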